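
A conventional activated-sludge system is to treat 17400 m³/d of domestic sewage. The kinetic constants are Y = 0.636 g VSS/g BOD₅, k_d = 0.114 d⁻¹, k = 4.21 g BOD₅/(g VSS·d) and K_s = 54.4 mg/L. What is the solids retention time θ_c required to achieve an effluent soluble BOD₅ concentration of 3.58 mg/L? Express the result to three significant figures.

At the target effluent, Y k S/(K_s+S) = 0.636×4.21×3.58/57.98 = 0.1653 d⁻¹.
Then 1/θ_c = μ − k_d = 0.1653 − 0.114 = 0.05133 d⁻¹, giving θ_c = 19.48 d.

θ_c ≈ 19.5 d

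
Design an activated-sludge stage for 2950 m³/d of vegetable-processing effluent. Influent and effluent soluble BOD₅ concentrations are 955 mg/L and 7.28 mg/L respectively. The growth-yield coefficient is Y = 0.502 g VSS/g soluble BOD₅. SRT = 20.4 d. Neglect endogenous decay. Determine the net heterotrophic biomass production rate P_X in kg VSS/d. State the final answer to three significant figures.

P_X ≈ 1400 kg VSS/d

No decay correction is needed, so Y_obs = Y = 0.502.
Mass of soluble BOD₅ removed per day: Q(S₀ − S) = 2950 × 947.7 g/m³ = 2796 kg/d.
P_X = Y_obs · Q(S₀ − S) = 0.5020 × 2796 = 1403 kg VSS/d.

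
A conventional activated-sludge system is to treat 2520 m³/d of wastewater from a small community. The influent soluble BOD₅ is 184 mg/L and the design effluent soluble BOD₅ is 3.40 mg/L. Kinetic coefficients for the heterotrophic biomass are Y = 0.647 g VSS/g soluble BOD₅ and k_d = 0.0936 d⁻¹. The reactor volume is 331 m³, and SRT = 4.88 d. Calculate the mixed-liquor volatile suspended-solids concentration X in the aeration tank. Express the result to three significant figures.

X ≈ 2980 mg/L

X = Y·Q·ΔS·θ_c / [V·(1 + k_d θ_c)] = 0.647 × 2520 × (184 − 3.40) × 4.88 / [331 × (1 + 0.0936 × 4.88)] = 2980 mg/L.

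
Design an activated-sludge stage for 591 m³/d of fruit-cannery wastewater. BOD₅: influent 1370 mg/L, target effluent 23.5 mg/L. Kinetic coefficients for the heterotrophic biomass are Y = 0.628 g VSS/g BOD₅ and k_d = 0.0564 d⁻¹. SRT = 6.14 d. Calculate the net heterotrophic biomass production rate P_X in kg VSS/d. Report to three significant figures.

P_X ≈ 371 kg VSS/d

Correct the yield for decay: Y_obs = Y/(1 + k_d θ_c) = 0.628 / (1 + 0.0564 × 6.14) = 0.628 / 1.346 = 0.4665.
Mass of BOD₅ removed per day: Q(S₀ − S) = 591 × 1346 g/m³ = 795.8 kg/d.
Net biomass production P_X = Y_obs × Q·(S₀ − S) = 0.4665 × 795.8 = 371.2 kg VSS/d.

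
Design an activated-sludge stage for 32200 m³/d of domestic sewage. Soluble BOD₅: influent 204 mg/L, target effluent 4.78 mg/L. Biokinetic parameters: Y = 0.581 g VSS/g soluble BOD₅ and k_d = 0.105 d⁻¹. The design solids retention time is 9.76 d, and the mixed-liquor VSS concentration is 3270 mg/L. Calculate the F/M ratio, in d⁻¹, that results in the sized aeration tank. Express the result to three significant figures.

From the SRT design equation V = Y Q (S₀−S) θ_c / [X (1 + k_d θ_c)] = 0.581 × 32200 × (204 − 4.78) × 9.76 / [3270 × (1 + 0.105 × 9.76)] = 3.64×10^7 / 6621 = 5494 m³.
Food-to-microorganism ratio F/M = Q S₀ / (V X) = 32200 × 204 / (5494 × 3270) = 0.3656 d⁻¹.

F/M ≈ 0.366 d⁻¹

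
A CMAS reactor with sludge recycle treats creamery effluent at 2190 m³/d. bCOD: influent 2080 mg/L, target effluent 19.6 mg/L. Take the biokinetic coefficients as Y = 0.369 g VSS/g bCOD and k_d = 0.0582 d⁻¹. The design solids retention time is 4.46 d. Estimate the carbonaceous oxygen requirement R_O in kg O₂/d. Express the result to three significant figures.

The observed yield is Y_obs = Y/(1 + k_d·θ_c) = 0.369 / (1 + 0.0582 × 4.46) = 0.369 / 1.260 = 0.2930 g VSS per g bCOD removed.
Q·(S₀ − S) = 2190 × (2080 − 19.6) × 10⁻³ = 4512 kg/d removed.
P_X = Y_obs·Q·(S₀ − S) = 0.2930 × 4512 = 1322 kg VSS/d.
R_O = Q·ΔS − 1.42 P_X = 4512 − 1877 = 2635 kg O₂/d.

R_O ≈ 2640 kg O₂/d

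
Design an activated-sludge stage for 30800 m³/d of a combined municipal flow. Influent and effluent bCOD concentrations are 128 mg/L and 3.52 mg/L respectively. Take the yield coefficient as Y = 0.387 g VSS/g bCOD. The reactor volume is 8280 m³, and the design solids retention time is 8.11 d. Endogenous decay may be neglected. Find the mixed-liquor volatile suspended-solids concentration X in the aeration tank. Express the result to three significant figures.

X ≈ 1450 mg/L

X = Y·Q·ΔS·θ_c / V = 0.387 × 30800 × (128 − 3.52) × 8.11 / 8280 = 1453 mg/L.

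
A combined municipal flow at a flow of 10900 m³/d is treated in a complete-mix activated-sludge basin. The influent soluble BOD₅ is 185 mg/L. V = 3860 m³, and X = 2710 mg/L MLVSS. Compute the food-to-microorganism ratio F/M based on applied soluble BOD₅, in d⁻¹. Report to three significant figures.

F/M ≈ 0.193 d⁻¹

F/M = applied load / biomass = Q·S₀/(V·X) = 10900 × 185 / (3860 × 2710) = 0.1928 d⁻¹.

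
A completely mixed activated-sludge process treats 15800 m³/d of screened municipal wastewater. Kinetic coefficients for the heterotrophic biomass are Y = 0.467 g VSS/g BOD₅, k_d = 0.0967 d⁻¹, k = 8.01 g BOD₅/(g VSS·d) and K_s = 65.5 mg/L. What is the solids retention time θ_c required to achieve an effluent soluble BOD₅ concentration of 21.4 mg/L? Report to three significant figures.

Specific growth rate at S = 21.4 mg/L: μ = YkS/(K_s+S) = 0.467·8.01·21.4/(65.5+21.4) = 0.9212 d⁻¹.
Then 1/θ_c = μ − k_d = 0.9212 − 0.0967 = 0.8245 d⁻¹, giving θ_c = 1.213 d.

θ_c ≈ 1.21 d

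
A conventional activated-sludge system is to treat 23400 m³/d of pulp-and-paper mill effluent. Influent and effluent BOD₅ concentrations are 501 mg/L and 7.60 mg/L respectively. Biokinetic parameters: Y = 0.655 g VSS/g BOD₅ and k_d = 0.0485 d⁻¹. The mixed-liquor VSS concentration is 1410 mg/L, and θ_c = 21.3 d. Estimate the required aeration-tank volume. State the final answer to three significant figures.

Rearranging the biomass balance for a CMAS with decay, V = Y·Q·ΔS·θ_c / [X·(1+k_d θ_c)] = 0.655 × 23400 × (501 − 7.60) × 21.3 / [1410 × (1 + 0.0485 × 21.3)] = 1.61×10^8 / 2867 = 56191 m³.

V ≈ 56200 m³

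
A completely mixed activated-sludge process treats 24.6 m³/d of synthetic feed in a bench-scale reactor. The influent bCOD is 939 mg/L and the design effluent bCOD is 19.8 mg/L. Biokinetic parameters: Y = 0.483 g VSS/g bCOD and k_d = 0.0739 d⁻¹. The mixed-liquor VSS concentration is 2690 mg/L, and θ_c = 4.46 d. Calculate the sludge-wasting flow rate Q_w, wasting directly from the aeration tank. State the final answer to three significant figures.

Rearranging the biomass balance for a CMAS with decay, V = Y·Q·ΔS·θ_c / [X·(1+k_d θ_c)] = 0.483 × 24.6 × (939 − 19.8) × 4.46 / [2690 × (1 + 0.0739 × 4.46)] = 4.87×10^4 / 3577 = 13.62 m³.
With mixed-liquor wasting, θ_c = V/Q_w, so Q_w = V/θ_c = 13.62/4.46 = 3.054 m³/d.

Q_w ≈ 3.05 m³/d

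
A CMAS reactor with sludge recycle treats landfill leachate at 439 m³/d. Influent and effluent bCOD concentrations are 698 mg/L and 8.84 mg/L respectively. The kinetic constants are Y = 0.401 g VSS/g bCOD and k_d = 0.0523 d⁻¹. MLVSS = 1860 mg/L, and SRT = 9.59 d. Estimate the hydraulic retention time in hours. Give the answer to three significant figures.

From the SRT design equation V = Y Q (S₀−S) θ_c / [X (1 + k_d θ_c)] = 0.401 × 439 × (698 − 8.84) × 9.59 / [1860 × (1 + 0.0523 × 9.59)] = 1.16×10^6 / 2793 = 416.6 m³.
Hydraulic retention time τ = V/Q = 416.6 / 439 = 0.9489 d = 22.77 h.

τ ≈ 22.8 h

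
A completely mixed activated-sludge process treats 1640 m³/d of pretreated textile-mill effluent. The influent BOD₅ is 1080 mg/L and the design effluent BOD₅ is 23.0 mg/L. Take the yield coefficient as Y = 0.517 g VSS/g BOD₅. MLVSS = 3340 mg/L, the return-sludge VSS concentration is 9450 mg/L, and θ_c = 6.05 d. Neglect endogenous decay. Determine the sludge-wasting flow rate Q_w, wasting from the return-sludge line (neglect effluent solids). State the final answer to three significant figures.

Q_w ≈ 94.8 m³/d

V·X = Y·Q·ΔS·θ_c gives V = 0.517 × 1640 × (1080 − 23.0) × 6.05 / 3340 = 1623 m³.
Q_w = (V·X)/(θ_c X_r) = 1623 × 3340 / (6.05 × 9450) = 94.84 m³/d.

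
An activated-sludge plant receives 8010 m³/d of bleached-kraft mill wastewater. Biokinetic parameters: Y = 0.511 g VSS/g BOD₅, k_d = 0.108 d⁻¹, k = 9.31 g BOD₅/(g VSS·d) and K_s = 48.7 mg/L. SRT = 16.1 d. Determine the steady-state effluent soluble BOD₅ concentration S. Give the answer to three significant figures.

S ≈ 1.81 mg/L

For a completely mixed reactor with recycle the Lawrence–McCarty relation gives S = K_s·(1 + k_d·θ_c) / [θ_c·(Y·k − k_d) − 1] = 48.7 × (1 + 0.108 × 16.1) / [16.1 × (0.511 × 9.31 − 0.108) − 1] = 133.4 / 73.86 = 1.806 mg/L.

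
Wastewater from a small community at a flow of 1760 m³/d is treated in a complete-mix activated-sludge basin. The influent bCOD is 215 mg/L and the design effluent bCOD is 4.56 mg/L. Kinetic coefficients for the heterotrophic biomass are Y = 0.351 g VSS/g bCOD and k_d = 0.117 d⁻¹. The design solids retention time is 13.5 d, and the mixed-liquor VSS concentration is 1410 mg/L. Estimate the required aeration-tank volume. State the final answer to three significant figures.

V ≈ 483 m³

From the SRT design equation V = Y Q (S₀−S) θ_c / [X (1 + k_d θ_c)] = 0.351 × 1760 × (215 − 4.56) × 13.5 / [1410 × (1 + 0.117 × 13.5)] = 1.76×10^6 / 3637 = 482.5 m³.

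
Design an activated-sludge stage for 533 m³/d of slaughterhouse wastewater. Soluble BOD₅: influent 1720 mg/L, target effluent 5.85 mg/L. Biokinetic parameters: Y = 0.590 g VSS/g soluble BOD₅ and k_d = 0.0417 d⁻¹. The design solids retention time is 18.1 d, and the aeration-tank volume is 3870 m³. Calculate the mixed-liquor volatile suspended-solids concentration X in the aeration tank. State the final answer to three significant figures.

X ≈ 1440 mg/L

From V·X·(1 + k_d·θ_c) = Y·Q·(S₀ − S)·θ_c: X = 0.590 × 533 × (1720 − 5.85) × 18.1 / [3870 × (1 + 0.0417 × 18.1)] = 1437 mg/L.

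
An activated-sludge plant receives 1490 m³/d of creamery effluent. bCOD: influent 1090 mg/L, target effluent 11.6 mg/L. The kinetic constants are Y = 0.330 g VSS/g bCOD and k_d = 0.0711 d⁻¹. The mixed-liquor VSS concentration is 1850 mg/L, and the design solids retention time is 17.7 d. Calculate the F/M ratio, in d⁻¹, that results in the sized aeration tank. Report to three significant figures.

F/M ≈ 0.391 d⁻¹

Rearranging the biomass balance for a CMAS with decay, V = Y·Q·ΔS·θ_c / [X·(1+k_d θ_c)] = 0.330 × 1490 × (1090 − 11.6) × 17.7 / [1850 × (1 + 0.0711 × 17.7)] = 9.39×10^6 / 4178 = 2246 m³.
F/M = applied load / biomass = Q·S₀/(V·X) = 1490 × 1090 / (2246 × 1850) = 0.3908 d⁻¹.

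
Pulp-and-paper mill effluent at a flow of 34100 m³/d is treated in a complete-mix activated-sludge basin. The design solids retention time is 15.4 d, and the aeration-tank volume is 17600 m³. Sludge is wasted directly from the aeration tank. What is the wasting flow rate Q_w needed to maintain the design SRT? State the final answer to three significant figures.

For wasting at MLVSS concentration, Q_w = V/θ_c = 17600/15.4 = 1143 m³/d.

Q_w ≈ 1140 m³/d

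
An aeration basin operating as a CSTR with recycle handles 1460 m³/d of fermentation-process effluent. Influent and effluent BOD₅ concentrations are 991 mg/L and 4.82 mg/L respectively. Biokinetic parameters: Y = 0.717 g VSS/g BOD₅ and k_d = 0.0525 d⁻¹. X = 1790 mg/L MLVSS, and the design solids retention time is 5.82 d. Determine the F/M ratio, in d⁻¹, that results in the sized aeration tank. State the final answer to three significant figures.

Rearranging the biomass balance for a CMAS with decay, V = Y·Q·ΔS·θ_c / [X·(1+k_d θ_c)] = 0.717 × 1460 × (991 − 4.82) × 5.82 / [1790 × (1 + 0.0525 × 5.82)] = 6.01×10^6 / 2337 = 2571 m³.
Food-to-microorganism ratio F/M = Q S₀ / (V X) = 1460 × 991 / (2571 × 1790) = 0.3144 d⁻¹.

F/M ≈ 0.314 d⁻¹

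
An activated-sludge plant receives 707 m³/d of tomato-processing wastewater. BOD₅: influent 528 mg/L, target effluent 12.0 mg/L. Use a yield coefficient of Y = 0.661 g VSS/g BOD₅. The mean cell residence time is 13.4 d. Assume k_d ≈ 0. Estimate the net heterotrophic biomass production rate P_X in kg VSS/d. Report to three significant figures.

P_X ≈ 241 kg VSS/d

With endogenous decay neglected, the observed yield equals the true yield: Y_obs = Y = 0.661 g VSS/g BOD₅.
Q·(S₀ − S) = 707 × (528 − 12.0) × 10⁻³ = 364.8 kg/d removed.
So the net sludge growth is P_X = 0.6610 × 364.8 = 241.1 kg VSS/d.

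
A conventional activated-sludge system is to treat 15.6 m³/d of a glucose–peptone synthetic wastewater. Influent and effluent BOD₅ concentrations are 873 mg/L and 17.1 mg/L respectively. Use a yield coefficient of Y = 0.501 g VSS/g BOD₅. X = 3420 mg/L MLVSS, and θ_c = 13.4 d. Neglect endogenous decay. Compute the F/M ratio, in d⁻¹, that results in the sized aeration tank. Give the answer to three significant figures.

With k_d = 0 the design equation reduces to V = Y Q (S₀−S) θ_c / X = 0.501 × 15.6 × (873 − 17.1) × 13.4 / 3420 = 26.21 m³.
F/M = Q·S₀ / (V·X) = 15.6 × 873 / (26.21 × 3420) = 0.1519 g BOD₅·(g VSS·d)⁻¹.

F/M ≈ 0.152 d⁻¹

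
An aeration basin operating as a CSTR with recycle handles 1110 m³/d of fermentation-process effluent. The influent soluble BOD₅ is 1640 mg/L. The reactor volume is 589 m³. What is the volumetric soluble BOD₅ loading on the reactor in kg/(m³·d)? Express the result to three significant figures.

Volumetric loading L_v = Q·S₀ / V = 1110 × 1640 g/m³ / 589.0 m³ = 3091 g/(m³·d) = 3.091 kg soluble BOD₅/(m³·d).

L_v ≈ 3.09 kg soluble BOD₅/(m³·d)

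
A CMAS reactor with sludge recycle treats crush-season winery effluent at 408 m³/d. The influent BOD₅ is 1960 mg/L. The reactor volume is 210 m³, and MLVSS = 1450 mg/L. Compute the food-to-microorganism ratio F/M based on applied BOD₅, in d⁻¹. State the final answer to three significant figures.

F/M ≈ 2.63 d⁻¹

Food-to-microorganism ratio F/M = Q S₀ / (V X) = 408 × 1960 / (210.0 × 1450) = 2.626 d⁻¹.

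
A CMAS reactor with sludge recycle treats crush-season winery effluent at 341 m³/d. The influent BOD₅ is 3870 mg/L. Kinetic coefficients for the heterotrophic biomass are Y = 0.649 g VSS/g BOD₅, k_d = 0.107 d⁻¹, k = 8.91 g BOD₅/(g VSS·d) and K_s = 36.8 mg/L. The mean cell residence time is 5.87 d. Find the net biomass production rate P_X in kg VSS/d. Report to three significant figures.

P_X ≈ 526 kg VSS/d

From the Monod/SRT balance for a CMAS, S = K_s·(1+k_d θ_c)/[θ_c·(Y k − k_d) − 1] = 36.8 × (1 + 0.107 × 5.87) / [5.87 × (0.649 × 8.91 − 0.107) − 1] = 59.91 / 32.32 = 1.854 mg/L.
Y_obs = Y / (1 + k_d θ_c) = 0.649 / (1 + 0.107 × 5.87) = 0.649 / 1.628 = 0.3986.
ΔS = 3870 − 1.85 = 3868 mg/L, so the substrate removal rate is 341 × 3868/1000 = 1319 kg BOD₅/d.
Biomass produced: P_X = Y_obs·Q·ΔS = 0.3986 × 1319 ≈ 525.8 kg VSS/d.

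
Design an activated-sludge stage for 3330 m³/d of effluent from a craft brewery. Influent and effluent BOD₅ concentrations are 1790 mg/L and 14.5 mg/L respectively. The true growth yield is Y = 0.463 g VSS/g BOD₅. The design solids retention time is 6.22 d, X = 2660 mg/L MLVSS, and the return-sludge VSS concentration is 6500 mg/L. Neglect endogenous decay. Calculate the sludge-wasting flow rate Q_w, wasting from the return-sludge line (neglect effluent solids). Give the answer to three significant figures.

Q_w ≈ 421 m³/d

V·X = Y·Q·ΔS·θ_c gives V = 0.463 × 3330 × (1790 − 14.5) × 6.22 / 2660 = 6401 m³.
Q_w = (V·X)/(θ_c X_r) = 6401 × 2660 / (6.22 × 6500) = 421.1 m³/d.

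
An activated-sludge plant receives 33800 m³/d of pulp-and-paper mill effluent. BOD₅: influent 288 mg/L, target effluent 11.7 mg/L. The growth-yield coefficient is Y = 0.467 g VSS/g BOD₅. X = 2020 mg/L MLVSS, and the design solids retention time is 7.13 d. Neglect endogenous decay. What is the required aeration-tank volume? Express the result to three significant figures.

V ≈ 15400 m³

With k_d = 0 the design equation reduces to V = Y Q (S₀−S) θ_c / X = 0.467 × 33800 × (288 − 11.7) × 7.13 / 2020 = 15394 m³.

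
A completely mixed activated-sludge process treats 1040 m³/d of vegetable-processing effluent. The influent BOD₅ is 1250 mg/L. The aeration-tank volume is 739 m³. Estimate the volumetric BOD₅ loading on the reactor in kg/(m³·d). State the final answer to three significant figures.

Volumetric loading L_v = Q·S₀ / V = 1040 × 1250 g/m³ / 739.0 m³ = 1759 g/(m³·d) = 1.759 kg BOD₅/(m³·d).

L_v ≈ 1.76 kg BOD₅/(m³·d)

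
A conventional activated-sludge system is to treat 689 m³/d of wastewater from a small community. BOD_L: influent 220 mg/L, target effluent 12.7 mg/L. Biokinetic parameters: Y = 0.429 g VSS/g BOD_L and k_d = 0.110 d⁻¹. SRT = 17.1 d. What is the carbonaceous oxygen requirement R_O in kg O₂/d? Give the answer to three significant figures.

R_O ≈ 113 kg O₂/d

Y_obs = Y / (1 + k_d θ_c) = 0.429 / (1 + 0.110 × 17.1) = 0.429 / 2.881 = 0.1489.
Mass of BOD_L removed per day: Q(S₀ − S) = 689 × 207.3 g/m³ = 142.8 kg/d.
Net sludge production P_X = 0.1489 × 142.8 = 21.27 kg VSS/d.
R_O = Q·(S₀ − S) − 1.42·P_X = 142.8 − 1.42 × 21.27 = 112.6 kg O₂/d.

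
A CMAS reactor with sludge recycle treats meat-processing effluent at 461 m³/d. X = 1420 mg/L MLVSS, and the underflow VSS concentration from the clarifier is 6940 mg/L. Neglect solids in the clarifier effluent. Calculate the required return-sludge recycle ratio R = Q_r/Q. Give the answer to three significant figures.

R ≈ 0.257

Solids balance on the clarifier gives (1+R)X = R·X_r, so R = X/(X_r − X) = 1420 / (6940 − 1420) = 0.2572.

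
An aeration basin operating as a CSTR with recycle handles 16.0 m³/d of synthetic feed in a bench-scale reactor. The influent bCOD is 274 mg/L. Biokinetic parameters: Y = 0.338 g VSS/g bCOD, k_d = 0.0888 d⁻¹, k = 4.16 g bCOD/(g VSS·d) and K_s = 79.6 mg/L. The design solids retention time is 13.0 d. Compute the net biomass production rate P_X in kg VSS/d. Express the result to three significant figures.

From the Monod/SRT balance for a CMAS, S = K_s·(1+k_d θ_c)/[θ_c·(Y k − k_d) − 1] = 79.6 × (1 + 0.0888 × 13.0) / [13.0 × (0.338 × 4.16 − 0.0888) − 1] = 171.5 / 16.12 = 10.64 mg/L.
The observed yield is Y_obs = Y/(1 + k_d·θ_c) = 0.338 / (1 + 0.0888 × 13.0) = 0.338 / 2.154 = 0.1569 g VSS per g bCOD removed.
Substrate removed = Q·(S₀ − S) = 16.0 m³/d × (274 − 10.6) g/m³ = 4.21×10^3 g/d = 4.214 kg/d.
Net biomass production P_X = Y_obs × Q·(S₀ − S) = 0.1569 × 4.214 = 0.6612 kg VSS/d.

P_X ≈ 0.661 kg VSS/d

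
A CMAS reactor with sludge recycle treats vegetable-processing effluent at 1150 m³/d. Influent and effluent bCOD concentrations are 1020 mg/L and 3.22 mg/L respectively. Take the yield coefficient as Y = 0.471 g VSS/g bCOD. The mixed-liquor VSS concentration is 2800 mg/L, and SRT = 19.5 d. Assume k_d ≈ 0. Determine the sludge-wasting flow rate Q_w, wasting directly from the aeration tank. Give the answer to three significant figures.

Q_w ≈ 197 m³/d

Biomass mass balance (decay neglected): V·X = Y·Q·(S₀ − S)·θ_c, so V = 0.471 × 1150 × (1020 − 3.22) × 19.5 / 2800 = 3836 m³.
For wasting at MLVSS concentration, Q_w = V/θ_c = 3836/19.5 = 196.7 m³/d.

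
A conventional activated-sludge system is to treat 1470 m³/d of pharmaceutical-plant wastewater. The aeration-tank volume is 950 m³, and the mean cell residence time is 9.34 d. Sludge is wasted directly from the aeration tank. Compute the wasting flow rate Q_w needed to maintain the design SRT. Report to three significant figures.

Q_w ≈ 102 m³/d

For wasting at MLVSS concentration, Q_w = V/θ_c = 950.0/9.34 = 101.7 m³/d.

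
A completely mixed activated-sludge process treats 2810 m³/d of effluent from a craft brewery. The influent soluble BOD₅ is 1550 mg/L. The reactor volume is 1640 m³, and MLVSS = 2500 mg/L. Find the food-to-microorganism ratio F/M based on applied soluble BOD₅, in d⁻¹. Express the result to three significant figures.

F/M = Q·S₀ / (V·X) = 2810 × 1550 / (1640 × 2500) = 1.062 g soluble BOD₅·(g VSS·d)⁻¹.

F/M ≈ 1.06 d⁻¹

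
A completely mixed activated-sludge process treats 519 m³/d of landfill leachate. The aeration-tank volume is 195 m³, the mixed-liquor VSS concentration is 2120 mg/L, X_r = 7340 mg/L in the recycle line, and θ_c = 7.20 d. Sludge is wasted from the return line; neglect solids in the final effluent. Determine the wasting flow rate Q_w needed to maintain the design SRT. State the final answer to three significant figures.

Q_w ≈ 7.82 m³/d

θ_c = V·X/(Q_w·X_r) when wasting from the recycle, so Q_w = V·X/(θ_c·X_r) = 195.0 × 2120 / (7.20 × 7340) = 7.822 m³/d.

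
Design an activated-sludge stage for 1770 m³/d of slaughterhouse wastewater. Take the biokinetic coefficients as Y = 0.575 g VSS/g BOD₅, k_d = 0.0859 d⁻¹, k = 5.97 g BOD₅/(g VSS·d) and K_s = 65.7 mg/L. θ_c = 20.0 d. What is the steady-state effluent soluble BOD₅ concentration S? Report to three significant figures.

S ≈ 2.71 mg/L

Effluent substrate depends only on kinetics and SRT: S = K_s(1 + k_d θ_c) / [θ_c(Yk − k_d) − 1] = 65.7 × (1 + 0.0859 × 20.0) / [20.0 × (0.575 × 5.97 − 0.0859) − 1] = 178.6 / 65.94 = 2.708 mg/L.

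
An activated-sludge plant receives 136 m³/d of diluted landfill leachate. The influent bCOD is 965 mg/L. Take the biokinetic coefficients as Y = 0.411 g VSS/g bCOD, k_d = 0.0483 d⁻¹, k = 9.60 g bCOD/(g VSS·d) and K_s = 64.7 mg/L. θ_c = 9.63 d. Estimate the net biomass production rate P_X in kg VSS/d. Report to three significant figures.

P_X ≈ 36.7 kg VSS/d

From the Monod/SRT balance for a CMAS, S = K_s·(1+k_d θ_c)/[θ_c·(Y k − k_d) − 1] = 64.7 × (1 + 0.0483 × 9.63) / [9.63 × (0.411 × 9.60 − 0.0483) − 1] = 94.79 / 36.53 = 2.595 mg/L.
Observed yield with endogenous decay: Y_obs = Y / (1 + k_d·θ_c) = 0.411 / (1 + 0.0483 × 9.63) = 0.411 / 1.465 = 0.2805 g VSS/g bCOD.
Q·(S₀ − S) = 136 × (965 − 2.59) × 10⁻³ = 130.9 kg/d removed.
So the net sludge growth is P_X = 0.2805 × 130.9 = 36.72 kg VSS/d.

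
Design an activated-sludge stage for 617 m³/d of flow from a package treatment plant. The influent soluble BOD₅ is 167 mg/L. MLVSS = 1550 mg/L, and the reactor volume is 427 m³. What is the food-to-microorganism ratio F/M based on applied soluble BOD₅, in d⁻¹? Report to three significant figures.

F/M ≈ 0.156 d⁻¹

Food-to-microorganism ratio F/M = Q S₀ / (V X) = 617 × 167 / (427.0 × 1550) = 0.1557 d⁻¹.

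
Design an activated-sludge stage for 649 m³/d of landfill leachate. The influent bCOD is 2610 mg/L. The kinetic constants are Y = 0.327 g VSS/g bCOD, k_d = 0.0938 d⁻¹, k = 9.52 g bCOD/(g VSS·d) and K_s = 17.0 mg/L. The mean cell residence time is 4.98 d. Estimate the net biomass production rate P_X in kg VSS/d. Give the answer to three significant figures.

From the Monod/SRT balance for a CMAS, S = K_s·(1+k_d θ_c)/[θ_c·(Y k − k_d) − 1] = 17.0 × (1 + 0.0938 × 4.98) / [4.98 × (0.327 × 9.52 − 0.0938) − 1] = 24.94 / 14.04 = 1.777 mg/L.
Observed yield with endogenous decay: Y_obs = Y / (1 + k_d·θ_c) = 0.327 / (1 + 0.0938 × 4.98) = 0.327 / 1.467 = 0.2229 g VSS/g bCOD.
Substrate removed = Q·(S₀ − S) = 649 m³/d × (2610 − 1.78) g/m³ = 1.69×10^6 g/d = 1693 kg/d.
Biomass produced: P_X = Y_obs·Q·ΔS = 0.2229 × 1693 ≈ 377.3 kg VSS/d.

P_X ≈ 377 kg VSS/d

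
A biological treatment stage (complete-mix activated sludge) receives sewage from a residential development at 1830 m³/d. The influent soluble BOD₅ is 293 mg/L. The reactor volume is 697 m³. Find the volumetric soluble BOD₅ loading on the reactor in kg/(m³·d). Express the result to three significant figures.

L_v = Q S₀ / V = 1830 × 293 × 10⁻³ / 697.0 = 0.7693 kg/(m³·d).

L_v ≈ 0.769 kg soluble BOD₅/(m³·d)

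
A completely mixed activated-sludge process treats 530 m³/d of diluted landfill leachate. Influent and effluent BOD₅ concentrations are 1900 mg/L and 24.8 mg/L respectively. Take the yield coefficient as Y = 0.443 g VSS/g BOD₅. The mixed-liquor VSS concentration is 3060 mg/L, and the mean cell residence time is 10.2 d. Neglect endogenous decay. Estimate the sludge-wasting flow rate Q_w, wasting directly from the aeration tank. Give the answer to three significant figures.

Biomass mass balance (decay neglected): V·X = Y·Q·(S₀ − S)·θ_c, so V = 0.443 × 530 × (1900 − 24.8) × 10.2 / 3060 = 1468 m³.
Wasting from the aeration tank: Q_w = V / θ_c = 1468 / 10.2 = 143.9 m³/d.

Q_w ≈ 144 m³/d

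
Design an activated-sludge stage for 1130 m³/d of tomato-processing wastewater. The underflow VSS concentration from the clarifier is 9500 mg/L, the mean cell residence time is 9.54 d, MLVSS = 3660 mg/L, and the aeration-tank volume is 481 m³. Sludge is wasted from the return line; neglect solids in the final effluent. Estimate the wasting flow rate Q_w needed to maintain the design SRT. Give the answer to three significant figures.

θ_c = V·X/(Q_w·X_r) when wasting from the recycle, so Q_w = V·X/(θ_c·X_r) = 481.0 × 3660 / (9.54 × 9500) = 19.42 m³/d.

Q_w ≈ 19.4 m³/d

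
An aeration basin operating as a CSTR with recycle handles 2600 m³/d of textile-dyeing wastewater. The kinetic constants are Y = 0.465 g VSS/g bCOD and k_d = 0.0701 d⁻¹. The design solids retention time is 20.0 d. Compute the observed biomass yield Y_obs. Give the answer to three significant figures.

Y_obs ≈ 0.194 g VSS/g bCOD

The observed yield is Y_obs = Y/(1 + k_d·θ_c) = 0.465 / (1 + 0.0701 × 20.0) = 0.465 / 2.402 = 0.1936 g VSS per g bCOD removed.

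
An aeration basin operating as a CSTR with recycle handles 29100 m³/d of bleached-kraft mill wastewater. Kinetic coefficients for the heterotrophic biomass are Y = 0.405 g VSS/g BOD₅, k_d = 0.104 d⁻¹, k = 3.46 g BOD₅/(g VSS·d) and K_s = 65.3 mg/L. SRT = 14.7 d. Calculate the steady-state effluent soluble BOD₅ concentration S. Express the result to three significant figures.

S ≈ 9.14 mg/L

Effluent substrate depends only on kinetics and SRT: S = K_s(1 + k_d θ_c) / [θ_c(Yk − k_d) − 1] = 65.3 × (1 + 0.104 × 14.7) / [14.7 × (0.405 × 3.46 − 0.104) − 1] = 165.1 / 18.07 = 9.138 mg/L.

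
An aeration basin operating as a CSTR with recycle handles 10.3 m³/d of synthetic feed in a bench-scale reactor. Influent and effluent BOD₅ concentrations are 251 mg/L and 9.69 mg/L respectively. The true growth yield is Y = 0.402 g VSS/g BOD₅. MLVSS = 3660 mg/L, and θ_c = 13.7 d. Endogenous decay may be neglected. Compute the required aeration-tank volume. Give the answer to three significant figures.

V·X = Y·Q·ΔS·θ_c gives V = 0.402 × 10.3 × (251 − 9.69) × 13.7 / 3660 = 3.740 m³.

V ≈ 3.74 m³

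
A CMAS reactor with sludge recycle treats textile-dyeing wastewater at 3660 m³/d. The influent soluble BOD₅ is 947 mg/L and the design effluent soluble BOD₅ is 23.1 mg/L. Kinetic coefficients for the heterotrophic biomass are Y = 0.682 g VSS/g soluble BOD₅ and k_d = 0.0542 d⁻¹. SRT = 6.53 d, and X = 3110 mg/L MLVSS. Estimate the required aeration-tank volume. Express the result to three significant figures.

V ≈ 3580 m³

Rearranging the biomass balance for a CMAS with decay, V = Y·Q·ΔS·θ_c / [X·(1+k_d θ_c)] = 0.682 × 3660 × (947 − 23.1) × 6.53 / [3110 × (1 + 0.0542 × 6.53)] = 1.51×10^7 / 4211 = 3576 m³.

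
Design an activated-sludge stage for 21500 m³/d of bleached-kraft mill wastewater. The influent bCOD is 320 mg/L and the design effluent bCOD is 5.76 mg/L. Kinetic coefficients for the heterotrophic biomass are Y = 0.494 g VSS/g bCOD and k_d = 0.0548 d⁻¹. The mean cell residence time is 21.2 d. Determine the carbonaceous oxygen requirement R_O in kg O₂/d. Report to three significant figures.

Correct the yield for decay: Y_obs = Y/(1 + k_d θ_c) = 0.494 / (1 + 0.0548 × 21.2) = 0.494 / 2.162 = 0.2285.
Mass of bCOD removed per day: Q(S₀ − S) = 21500 × 314.2 g/m³ = 6756 kg/d.
Net sludge production P_X = 0.2285 × 6756 = 1544 kg VSS/d.
Carbonaceous O₂ demand = substrate oxidised − cell-mass equivalent = 6756 − 1.42 × 1544 = 4564 kg O₂/d.

R_O ≈ 4560 kg O₂/d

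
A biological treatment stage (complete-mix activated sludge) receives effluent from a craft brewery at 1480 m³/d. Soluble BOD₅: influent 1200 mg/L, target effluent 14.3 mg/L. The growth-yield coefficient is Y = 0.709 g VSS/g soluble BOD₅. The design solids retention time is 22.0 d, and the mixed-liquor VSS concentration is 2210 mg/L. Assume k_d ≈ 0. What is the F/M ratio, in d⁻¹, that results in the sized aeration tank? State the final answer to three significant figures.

With k_d = 0 the design equation reduces to V = Y Q (S₀−S) θ_c / X = 0.709 × 1480 × (1200 − 14.3) × 22.0 / 2210 = 12385 m³.
F/M = Q·S₀ / (V·X) = 1480 × 1200 / (12385 × 2210) = 0.06488 g soluble BOD₅·(g VSS·d)⁻¹.

F/M ≈ 0.0649 d⁻¹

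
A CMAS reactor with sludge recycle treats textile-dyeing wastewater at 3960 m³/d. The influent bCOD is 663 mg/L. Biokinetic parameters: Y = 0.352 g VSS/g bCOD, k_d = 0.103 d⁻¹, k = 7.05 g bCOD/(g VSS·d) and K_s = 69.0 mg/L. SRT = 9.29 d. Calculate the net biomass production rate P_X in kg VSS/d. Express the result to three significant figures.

Effluent substrate depends only on kinetics and SRT: S = K_s(1 + k_d θ_c) / [θ_c(Yk − k_d) − 1] = 69.0 × (1 + 0.103 × 9.29) / [9.29 × (0.352 × 7.05 − 0.103) − 1] = 135.0 / 21.10 = 6.400 mg/L.
The observed yield is Y_obs = Y/(1 + k_d·θ_c) = 0.352 / (1 + 0.103 × 9.29) = 0.352 / 1.957 = 0.1799 g VSS per g bCOD removed.
ΔS = 663 − 6.40 = 656.6 mg/L, so the substrate removal rate is 3960 × 656.6/1000 = 2600 kg bCOD/d.
Net biomass production P_X = Y_obs × Q·(S₀ − S) = 0.1799 × 2600 = 467.7 kg VSS/d.

P_X ≈ 468 kg VSS/d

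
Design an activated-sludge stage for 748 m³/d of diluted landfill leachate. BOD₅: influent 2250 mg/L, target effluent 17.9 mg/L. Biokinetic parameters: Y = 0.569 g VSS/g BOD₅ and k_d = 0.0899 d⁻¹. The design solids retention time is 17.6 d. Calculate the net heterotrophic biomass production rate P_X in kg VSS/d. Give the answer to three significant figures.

Observed yield with endogenous decay: Y_obs = Y / (1 + k_d·θ_c) = 0.569 / (1 + 0.0899 × 17.6) = 0.569 / 2.582 = 0.2204 g VSS/g BOD₅.
Q·(S₀ − S) = 748 × (2250 − 17.9) × 10⁻³ = 1670 kg/d removed.
P_X = Y_obs · Q(S₀ − S) = 0.2204 × 1670 = 367.9 kg VSS/d.

P_X ≈ 368 kg VSS/d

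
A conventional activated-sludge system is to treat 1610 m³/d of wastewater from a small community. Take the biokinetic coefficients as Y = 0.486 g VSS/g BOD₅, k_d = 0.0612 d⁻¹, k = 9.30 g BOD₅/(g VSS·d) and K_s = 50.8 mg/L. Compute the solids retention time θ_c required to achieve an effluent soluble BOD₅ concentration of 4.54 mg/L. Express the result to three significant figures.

θ_c ≈ 3.23 d

At the target effluent, Y k S/(K_s+S) = 0.486×9.30×4.54/55.34 = 0.3708 d⁻¹.
θ_c = 1/(μ − k_d) = 1/(0.3708 − 0.0612) = 1/0.3096 = 3.230 d.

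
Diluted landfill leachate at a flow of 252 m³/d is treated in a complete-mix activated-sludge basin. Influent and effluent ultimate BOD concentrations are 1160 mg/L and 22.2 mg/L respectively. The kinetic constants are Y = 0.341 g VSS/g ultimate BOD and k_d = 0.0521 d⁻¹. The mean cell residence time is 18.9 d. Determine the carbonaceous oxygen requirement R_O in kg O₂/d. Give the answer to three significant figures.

The observed yield is Y_obs = Y/(1 + k_d·θ_c) = 0.341 / (1 + 0.0521 × 18.9) = 0.341 / 1.985 = 0.1718 g VSS per g ultimate BOD removed.
Mass of ultimate BOD removed per day: Q(S₀ − S) = 252 × 1138 g/m³ = 286.7 kg/d.
Biomass synthesised: P_X = Y_obs × 286.7 = 49.26 kg VSS/d.
Carbonaceous O₂ demand = substrate oxidised − cell-mass equivalent = 286.7 − 1.42 × 49.26 = 216.8 kg O₂/d.

R_O ≈ 217 kg O₂/d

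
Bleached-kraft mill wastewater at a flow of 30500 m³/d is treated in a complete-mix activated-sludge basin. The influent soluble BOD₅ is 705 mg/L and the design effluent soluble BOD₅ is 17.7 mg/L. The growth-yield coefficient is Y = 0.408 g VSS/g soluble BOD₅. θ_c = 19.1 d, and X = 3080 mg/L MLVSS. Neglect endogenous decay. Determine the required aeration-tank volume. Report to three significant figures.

Biomass mass balance (decay neglected): V·X = Y·Q·(S₀ − S)·θ_c, so V = 0.408 × 30500 × (705 − 17.7) × 19.1 / 3080 = 53038 m³.

V ≈ 53000 m³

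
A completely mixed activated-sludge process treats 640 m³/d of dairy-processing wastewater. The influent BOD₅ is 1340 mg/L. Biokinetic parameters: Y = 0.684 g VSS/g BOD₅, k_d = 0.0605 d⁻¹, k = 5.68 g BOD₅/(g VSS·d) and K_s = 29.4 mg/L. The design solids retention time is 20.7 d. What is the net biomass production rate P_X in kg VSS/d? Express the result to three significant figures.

For a completely mixed reactor with recycle the Lawrence–McCarty relation gives S = K_s·(1 + k_d·θ_c) / [θ_c·(Y·k − k_d) − 1] = 29.4 × (1 + 0.0605 × 20.7) / [20.7 × (0.684 × 5.68 − 0.0605) − 1] = 66.22 / 78.17 = 0.8471 mg/L.
Y_obs = Y / (1 + k_d θ_c) = 0.684 / (1 + 0.0605 × 20.7) = 0.684 / 2.252 = 0.3037.
Q·(S₀ − S) = 640 × (1340 − 0.847) × 10⁻³ = 857.1 kg/d removed.
Biomass produced: P_X = Y_obs·Q·ΔS = 0.3037 × 857.1 ≈ 260.3 kg VSS/d.

P_X ≈ 260 kg VSS/d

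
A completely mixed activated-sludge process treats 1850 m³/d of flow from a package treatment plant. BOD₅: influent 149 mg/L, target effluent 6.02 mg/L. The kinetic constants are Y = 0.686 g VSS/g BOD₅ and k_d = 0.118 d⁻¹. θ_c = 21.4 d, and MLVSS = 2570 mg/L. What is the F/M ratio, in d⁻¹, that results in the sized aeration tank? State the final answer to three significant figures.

Steady-state biomass mass balance: V·X·(1 + k_d·θ_c) = Y·Q·(S₀ − S)·θ_c, so V = 0.686 × 1850 × (149 − 6.02) × 21.4 / [2570 × (1 + 0.118 × 21.4)] = 3.88×10^6 / 9060 = 428.6 m³.
F/M = Q·S₀ / (V·X) = 1850 × 149 / (428.6 × 2570) = 0.2502 g BOD₅·(g VSS·d)⁻¹.

F/M ≈ 0.250 d⁻¹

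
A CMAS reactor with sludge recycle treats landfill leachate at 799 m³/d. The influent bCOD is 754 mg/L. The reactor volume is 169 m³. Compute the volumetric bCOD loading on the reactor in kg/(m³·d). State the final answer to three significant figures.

L_v ≈ 3.56 kg bCOD/(m³·d)

L_v = Q S₀ / V = 799 × 754 × 10⁻³ / 169.0 = 3.565 kg/(m³·d).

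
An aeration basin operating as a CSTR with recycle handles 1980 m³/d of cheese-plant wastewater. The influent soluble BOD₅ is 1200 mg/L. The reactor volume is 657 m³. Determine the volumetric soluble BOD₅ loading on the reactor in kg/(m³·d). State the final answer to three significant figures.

Volumetric loading L_v = Q·S₀ / V = 1980 × 1200 g/m³ / 657.0 m³ = 3616 g/(m³·d) = 3.616 kg soluble BOD₅/(m³·d).

L_v ≈ 3.62 kg soluble BOD₅/(m³·d)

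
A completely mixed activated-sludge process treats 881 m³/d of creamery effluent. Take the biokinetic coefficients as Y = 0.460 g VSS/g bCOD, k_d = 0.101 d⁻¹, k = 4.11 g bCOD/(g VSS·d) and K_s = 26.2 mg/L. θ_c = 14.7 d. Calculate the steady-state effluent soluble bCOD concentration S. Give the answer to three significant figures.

Effluent substrate depends only on kinetics and SRT: S = K_s(1 + k_d θ_c) / [θ_c(Yk − k_d) − 1] = 26.2 × (1 + 0.101 × 14.7) / [14.7 × (0.460 × 4.11 − 0.101) − 1] = 65.10 / 25.31 = 2.572 mg/L.

S ≈ 2.57 mg/L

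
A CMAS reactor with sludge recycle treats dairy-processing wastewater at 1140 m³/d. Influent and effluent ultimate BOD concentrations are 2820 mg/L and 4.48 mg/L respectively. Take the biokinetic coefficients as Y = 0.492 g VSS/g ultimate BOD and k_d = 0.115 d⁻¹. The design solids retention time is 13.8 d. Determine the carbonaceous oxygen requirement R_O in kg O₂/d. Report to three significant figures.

The observed yield is Y_obs = Y/(1 + k_d·θ_c) = 0.492 / (1 + 0.115 × 13.8) = 0.492 / 2.587 = 0.1902 g VSS per g ultimate BOD removed.
Substrate removed = Q·(S₀ − S) = 1140 m³/d × (2820 − 4.48) g/m³ = 3.21×10^6 g/d = 3210 kg/d.
Biomass synthesised: P_X = Y_obs × 3210 = 610.4 kg VSS/d.
R_O = Q·ΔS − 1.42 P_X = 3210 − 866.8 = 2343 kg O₂/d.

R_O ≈ 2340 kg O₂/d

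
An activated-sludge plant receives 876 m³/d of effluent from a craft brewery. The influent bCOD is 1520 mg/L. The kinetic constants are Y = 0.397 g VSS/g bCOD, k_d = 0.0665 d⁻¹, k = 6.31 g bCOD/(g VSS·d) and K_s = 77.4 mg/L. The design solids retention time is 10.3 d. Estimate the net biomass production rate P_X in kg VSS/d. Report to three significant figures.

P_X ≈ 313 kg VSS/d

For a completely mixed reactor with recycle the Lawrence–McCarty relation gives S = K_s·(1 + k_d·θ_c) / [θ_c·(Y·k − k_d) − 1] = 77.4 × (1 + 0.0665 × 10.3) / [10.3 × (0.397 × 6.31 − 0.0665) − 1] = 130.4 / 24.12 = 5.408 mg/L.
Correct the yield for decay: Y_obs = Y/(1 + k_d θ_c) = 0.397 / (1 + 0.0665 × 10.3) = 0.397 / 1.685 = 0.2356.
Substrate removed = Q·(S₀ − S) = 876 m³/d × (1520 − 5.41) g/m³ = 1.33×10^6 g/d = 1327 kg/d.
P_X = Y_obs · Q(S₀ − S) = 0.2356 × 1327 = 312.6 kg VSS/d.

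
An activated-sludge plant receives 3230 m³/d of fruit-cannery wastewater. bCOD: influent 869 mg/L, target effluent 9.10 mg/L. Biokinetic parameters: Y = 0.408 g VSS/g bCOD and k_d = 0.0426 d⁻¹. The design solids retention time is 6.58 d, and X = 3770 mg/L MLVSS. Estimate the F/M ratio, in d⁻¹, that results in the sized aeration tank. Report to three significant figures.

F/M ≈ 0.482 d⁻¹

Rearranging the biomass balance for a CMAS with decay, V = Y·Q·ΔS·θ_c / [X·(1+k_d θ_c)] = 0.408 × 3230 × (869 − 9.10) × 6.58 / [3770 × (1 + 0.0426 × 6.58)] = 7.46×10^6 / 4827 = 1545 m³.
Food-to-microorganism ratio F/M = Q S₀ / (V X) = 3230 × 869 / (1545 × 3770) = 0.4819 d⁻¹.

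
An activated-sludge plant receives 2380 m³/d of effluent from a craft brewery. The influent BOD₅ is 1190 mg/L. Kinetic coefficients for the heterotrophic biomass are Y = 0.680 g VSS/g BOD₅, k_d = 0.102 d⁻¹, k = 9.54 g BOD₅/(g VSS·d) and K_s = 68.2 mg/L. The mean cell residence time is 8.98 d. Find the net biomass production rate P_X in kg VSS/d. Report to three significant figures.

From the Monod/SRT balance for a CMAS, S = K_s·(1+k_d θ_c)/[θ_c·(Y k − k_d) − 1] = 68.2 × (1 + 0.102 × 8.98) / [8.98 × (0.680 × 9.54 − 0.102) − 1] = 130.7 / 56.34 = 2.319 mg/L.
Y_obs = Y / (1 + k_d θ_c) = 0.680 / (1 + 0.102 × 8.98) = 0.680 / 1.916 = 0.3549.
ΔS = 1190 − 2.32 = 1188 mg/L, so the substrate removal rate is 2380 × 1188/1000 = 2827 kg BOD₅/d.
Net biomass production P_X = Y_obs × Q·(S₀ − S) = 0.3549 × 2827 = 1003 kg VSS/d.

P_X ≈ 1000 kg VSS/d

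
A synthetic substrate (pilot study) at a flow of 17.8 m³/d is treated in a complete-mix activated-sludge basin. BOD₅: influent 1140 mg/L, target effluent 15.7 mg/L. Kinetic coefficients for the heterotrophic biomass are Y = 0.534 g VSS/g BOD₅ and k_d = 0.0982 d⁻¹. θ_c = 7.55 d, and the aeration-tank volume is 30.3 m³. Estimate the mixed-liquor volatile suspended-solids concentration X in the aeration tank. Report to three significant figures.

X = Y·Q·ΔS·θ_c / [V·(1 + k_d θ_c)] = 0.534 × 17.8 × (1140 − 15.7) × 7.55 / [30.3 × (1 + 0.0982 × 7.55)] = 1529 mg/L.

X ≈ 1530 mg/L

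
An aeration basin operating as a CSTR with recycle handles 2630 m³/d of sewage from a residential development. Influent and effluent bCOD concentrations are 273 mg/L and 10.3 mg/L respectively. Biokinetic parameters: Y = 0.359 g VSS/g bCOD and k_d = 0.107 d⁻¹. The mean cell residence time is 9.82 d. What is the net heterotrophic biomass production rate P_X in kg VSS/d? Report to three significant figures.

Correct the yield for decay: Y_obs = Y/(1 + k_d θ_c) = 0.359 / (1 + 0.107 × 9.82) = 0.359 / 2.051 = 0.1751.
Q·(S₀ − S) = 2630 × (273 − 10.3) × 10⁻³ = 690.9 kg/d removed.
Net biomass production P_X = Y_obs × Q·(S₀ − S) = 0.1751 × 690.9 = 120.9 kg VSS/d.

P_X ≈ 121 kg VSS/d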